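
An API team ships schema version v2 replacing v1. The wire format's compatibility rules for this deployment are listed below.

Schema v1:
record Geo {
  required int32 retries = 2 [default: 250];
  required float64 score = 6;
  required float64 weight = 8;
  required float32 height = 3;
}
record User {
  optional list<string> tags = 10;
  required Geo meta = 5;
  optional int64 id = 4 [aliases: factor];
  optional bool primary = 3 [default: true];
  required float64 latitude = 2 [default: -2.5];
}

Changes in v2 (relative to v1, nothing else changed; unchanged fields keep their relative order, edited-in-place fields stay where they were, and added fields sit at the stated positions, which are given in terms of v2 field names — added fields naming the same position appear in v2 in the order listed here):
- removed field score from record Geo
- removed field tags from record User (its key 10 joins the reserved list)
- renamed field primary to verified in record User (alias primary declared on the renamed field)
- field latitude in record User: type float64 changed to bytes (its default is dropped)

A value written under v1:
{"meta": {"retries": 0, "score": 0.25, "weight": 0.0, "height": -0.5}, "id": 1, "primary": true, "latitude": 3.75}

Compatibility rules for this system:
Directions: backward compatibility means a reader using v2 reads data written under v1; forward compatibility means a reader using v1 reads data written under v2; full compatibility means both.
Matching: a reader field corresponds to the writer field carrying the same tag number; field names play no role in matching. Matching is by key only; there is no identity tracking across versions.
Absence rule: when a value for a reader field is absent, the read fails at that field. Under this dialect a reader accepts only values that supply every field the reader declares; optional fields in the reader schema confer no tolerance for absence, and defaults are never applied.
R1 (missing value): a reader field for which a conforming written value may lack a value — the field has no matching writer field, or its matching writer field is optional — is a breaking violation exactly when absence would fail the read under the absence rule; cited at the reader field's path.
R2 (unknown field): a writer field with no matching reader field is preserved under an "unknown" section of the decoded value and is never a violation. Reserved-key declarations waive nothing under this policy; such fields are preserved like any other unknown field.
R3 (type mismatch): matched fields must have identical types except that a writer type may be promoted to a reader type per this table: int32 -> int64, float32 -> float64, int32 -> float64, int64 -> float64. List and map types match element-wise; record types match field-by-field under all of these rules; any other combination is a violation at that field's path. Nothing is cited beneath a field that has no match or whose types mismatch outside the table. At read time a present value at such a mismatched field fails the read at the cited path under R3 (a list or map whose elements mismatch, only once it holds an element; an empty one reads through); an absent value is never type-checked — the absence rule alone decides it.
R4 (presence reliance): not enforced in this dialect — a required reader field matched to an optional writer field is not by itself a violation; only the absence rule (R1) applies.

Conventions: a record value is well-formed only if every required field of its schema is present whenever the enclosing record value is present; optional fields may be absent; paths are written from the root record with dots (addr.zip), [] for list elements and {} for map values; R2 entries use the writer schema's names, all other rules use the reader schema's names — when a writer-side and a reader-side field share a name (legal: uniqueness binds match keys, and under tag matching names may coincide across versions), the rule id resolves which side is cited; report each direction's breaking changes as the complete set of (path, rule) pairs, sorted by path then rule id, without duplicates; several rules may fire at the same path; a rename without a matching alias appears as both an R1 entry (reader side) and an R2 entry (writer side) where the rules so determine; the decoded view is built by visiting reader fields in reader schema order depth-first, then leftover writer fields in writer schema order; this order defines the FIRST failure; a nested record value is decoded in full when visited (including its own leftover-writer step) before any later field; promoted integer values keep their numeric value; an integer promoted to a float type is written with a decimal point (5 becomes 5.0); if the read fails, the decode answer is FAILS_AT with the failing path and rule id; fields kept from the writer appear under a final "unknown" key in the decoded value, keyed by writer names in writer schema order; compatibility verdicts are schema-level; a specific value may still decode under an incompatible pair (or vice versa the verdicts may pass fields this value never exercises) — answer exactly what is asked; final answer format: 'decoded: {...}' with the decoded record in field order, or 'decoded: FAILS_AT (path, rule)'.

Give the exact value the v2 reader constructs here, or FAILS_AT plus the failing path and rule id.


decoded: FAILS_AT (latitude, R3)

the writer's type comes first in each User pair
migrating the User value to v2:
  meta.retries := 0
  meta.weight := 0.0
  meta.height := -0.5
  writer meta.score: kept under "unknown"
  id := 1
  verified := true (from writer primary)
  read fails at latitude under R3
  => FAILS_AT (latitude, R3)
the rest of the User diff is inert for this question:
  removed field score from record Geo -> matters for User compatibility verdicts, not for this value's decode
  renamed field primary to verified in record User (alias primary declared on the renamed field) -> matters for User compatibility verdicts, not for this value's decode


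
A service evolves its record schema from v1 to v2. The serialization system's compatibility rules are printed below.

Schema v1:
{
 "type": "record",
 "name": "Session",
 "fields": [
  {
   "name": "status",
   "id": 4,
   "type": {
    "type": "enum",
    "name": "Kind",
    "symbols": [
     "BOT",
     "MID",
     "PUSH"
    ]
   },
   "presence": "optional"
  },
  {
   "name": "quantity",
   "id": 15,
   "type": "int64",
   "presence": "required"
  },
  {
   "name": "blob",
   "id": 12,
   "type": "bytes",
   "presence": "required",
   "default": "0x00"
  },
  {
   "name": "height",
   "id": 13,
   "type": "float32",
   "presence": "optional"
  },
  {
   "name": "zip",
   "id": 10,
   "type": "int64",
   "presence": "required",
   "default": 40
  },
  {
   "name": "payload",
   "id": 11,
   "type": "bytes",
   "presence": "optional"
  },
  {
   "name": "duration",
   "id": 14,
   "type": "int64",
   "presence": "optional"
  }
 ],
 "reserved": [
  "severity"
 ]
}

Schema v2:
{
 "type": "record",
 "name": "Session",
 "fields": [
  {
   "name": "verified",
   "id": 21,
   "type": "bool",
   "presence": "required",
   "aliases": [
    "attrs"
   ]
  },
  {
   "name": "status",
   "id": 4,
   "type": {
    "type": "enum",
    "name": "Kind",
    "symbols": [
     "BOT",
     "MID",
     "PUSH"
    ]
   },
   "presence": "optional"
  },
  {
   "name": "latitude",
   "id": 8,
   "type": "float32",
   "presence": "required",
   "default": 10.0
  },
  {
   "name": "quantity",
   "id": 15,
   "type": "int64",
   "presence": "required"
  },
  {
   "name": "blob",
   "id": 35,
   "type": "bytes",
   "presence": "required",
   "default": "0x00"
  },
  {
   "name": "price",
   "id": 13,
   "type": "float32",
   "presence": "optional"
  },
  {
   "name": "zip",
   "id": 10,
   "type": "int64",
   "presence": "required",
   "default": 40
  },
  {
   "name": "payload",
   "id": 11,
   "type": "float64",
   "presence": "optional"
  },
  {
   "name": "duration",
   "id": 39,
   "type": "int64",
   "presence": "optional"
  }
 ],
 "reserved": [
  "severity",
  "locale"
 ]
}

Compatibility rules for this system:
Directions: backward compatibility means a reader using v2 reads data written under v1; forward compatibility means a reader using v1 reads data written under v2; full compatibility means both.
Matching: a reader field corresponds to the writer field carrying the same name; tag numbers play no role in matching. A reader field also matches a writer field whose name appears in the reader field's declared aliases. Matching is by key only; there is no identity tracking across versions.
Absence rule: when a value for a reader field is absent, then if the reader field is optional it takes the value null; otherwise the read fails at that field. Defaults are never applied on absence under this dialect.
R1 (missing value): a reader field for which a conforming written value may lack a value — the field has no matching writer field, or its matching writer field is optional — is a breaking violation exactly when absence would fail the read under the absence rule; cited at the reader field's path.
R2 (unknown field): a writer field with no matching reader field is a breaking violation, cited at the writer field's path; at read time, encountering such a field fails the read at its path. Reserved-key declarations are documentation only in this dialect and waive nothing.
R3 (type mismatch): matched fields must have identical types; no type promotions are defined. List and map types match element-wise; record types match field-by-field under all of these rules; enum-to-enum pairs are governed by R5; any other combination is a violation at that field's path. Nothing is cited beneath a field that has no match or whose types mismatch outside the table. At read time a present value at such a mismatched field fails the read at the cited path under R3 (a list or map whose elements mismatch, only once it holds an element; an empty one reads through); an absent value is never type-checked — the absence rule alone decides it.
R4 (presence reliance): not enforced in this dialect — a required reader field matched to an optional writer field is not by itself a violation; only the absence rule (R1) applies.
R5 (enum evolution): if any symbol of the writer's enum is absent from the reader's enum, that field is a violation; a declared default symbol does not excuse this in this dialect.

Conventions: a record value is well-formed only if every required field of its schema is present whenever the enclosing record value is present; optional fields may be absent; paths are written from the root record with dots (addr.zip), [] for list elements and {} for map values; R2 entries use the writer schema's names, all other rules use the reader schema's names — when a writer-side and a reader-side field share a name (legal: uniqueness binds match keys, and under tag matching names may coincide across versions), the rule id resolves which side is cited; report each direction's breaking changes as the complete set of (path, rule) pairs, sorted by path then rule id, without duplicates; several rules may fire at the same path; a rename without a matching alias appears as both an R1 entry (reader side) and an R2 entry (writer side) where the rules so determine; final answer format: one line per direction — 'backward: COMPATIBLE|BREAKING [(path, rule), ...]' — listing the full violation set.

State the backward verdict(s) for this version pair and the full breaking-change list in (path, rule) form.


arrows below run writer -> reader for Session
backward analysis of Session with v2 as reader and v1 as writer:
  verified: no writer match
  Kind -> Kind, writer optional: status aligns to status
  latitude: no writer match
  int64 -> int64, writer required: quantity aligns to quantity
  bytes -> bytes, writer required: blob aligns to blob
  price: no writer match
  int64 -> int64, writer required: zip aligns to zip
  bytes -> float64, writer optional: payload aligns to payload
  int64 -> int64, writer optional: duration aligns to duration
  height (writer side), unknown to reader
  breaking: (height, R2)
  breaking: (latitude, R1)
  breaking: (payload, R3)
  breaking: (verified, R1)
  => 4 violation(s): backward is BREAKING for Session
remaining Session differences; none change what is asked:
  field duration in record Session: tag 14 changed to 39 -> triggers nothing under Session's printed rules — same verdict
  field blob in record Session: tag 12 changed to 35 -> triggers nothing under Session's printed rules — same verdict

backward: BREAKING [(height, R2), (latitude, R1), (payload, R3), (verified, R1)]


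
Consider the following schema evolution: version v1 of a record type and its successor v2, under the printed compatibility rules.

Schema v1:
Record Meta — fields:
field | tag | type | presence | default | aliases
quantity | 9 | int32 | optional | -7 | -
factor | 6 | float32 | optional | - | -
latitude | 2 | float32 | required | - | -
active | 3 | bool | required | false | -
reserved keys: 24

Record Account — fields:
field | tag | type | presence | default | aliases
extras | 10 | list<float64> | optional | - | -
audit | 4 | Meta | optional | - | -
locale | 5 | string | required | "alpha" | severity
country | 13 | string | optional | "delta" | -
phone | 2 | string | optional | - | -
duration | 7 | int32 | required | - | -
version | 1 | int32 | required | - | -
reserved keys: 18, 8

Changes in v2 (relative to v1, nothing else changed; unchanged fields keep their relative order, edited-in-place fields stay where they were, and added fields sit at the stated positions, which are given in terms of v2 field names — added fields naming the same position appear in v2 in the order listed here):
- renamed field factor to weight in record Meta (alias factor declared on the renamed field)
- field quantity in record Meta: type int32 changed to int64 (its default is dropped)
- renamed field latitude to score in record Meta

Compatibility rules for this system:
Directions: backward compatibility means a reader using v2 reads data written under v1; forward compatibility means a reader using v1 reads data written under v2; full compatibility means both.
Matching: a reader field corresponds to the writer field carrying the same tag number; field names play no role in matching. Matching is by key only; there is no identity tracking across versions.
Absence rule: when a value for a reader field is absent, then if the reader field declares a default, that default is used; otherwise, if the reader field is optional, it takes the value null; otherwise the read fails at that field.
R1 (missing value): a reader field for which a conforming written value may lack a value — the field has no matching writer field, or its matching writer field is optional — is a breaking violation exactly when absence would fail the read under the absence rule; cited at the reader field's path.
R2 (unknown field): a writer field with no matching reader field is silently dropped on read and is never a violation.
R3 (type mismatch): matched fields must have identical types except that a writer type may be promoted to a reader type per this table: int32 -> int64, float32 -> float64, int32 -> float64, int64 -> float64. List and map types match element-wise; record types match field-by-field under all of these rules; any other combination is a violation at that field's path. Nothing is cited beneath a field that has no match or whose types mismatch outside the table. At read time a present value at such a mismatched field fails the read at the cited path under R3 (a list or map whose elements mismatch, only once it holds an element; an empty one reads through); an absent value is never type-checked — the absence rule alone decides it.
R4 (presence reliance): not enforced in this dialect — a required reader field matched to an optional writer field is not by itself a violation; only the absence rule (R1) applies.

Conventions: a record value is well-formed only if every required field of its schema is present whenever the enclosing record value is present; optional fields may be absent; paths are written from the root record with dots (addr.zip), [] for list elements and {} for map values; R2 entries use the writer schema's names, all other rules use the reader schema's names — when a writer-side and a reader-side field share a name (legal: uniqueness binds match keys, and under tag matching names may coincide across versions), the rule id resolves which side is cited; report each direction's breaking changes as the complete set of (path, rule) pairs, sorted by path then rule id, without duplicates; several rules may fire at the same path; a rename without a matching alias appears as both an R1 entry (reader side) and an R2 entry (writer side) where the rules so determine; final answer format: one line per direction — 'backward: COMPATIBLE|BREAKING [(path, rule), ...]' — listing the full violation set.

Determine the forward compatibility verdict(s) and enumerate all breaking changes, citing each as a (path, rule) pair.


forward: BREAKING [(audit.quantity, R3)]

arrows below run writer -> reader for Account
forward analysis of Account with v1 as reader and v2 as writer:
  extras <- extras (list<float64> -> list<float64>, writer optional)
  audit <- audit (Meta -> Meta, writer optional)
  locale <- locale (string -> string, writer required)
  country <- country (string -> string, writer optional)
  phone <- phone (string -> string, writer optional)
  duration <- duration (int32 -> int32, writer required)
  version <- version (int32 -> int32, writer required)
  audit.quantity <- audit.quantity (int64 -> int32, writer optional)
  audit.factor <- audit.weight (float32 -> float32, writer optional)
  audit.latitude <- audit.score (float32 -> float32, writer required)
  audit.active <- audit.active (bool -> bool, writer required)
  R3 fires at audit.quantity
  forward on Account therefore BREAKING (1)
remaining Account differences; none change what is asked:
  renamed field factor to weight in record Meta (alias factor declared on the renamed field) -> no rule fires on it in Account's dialect; the asked verdict holds
  renamed field latitude to score in record Meta -> no rule fires on it in Account's dialect; the asked verdict holds


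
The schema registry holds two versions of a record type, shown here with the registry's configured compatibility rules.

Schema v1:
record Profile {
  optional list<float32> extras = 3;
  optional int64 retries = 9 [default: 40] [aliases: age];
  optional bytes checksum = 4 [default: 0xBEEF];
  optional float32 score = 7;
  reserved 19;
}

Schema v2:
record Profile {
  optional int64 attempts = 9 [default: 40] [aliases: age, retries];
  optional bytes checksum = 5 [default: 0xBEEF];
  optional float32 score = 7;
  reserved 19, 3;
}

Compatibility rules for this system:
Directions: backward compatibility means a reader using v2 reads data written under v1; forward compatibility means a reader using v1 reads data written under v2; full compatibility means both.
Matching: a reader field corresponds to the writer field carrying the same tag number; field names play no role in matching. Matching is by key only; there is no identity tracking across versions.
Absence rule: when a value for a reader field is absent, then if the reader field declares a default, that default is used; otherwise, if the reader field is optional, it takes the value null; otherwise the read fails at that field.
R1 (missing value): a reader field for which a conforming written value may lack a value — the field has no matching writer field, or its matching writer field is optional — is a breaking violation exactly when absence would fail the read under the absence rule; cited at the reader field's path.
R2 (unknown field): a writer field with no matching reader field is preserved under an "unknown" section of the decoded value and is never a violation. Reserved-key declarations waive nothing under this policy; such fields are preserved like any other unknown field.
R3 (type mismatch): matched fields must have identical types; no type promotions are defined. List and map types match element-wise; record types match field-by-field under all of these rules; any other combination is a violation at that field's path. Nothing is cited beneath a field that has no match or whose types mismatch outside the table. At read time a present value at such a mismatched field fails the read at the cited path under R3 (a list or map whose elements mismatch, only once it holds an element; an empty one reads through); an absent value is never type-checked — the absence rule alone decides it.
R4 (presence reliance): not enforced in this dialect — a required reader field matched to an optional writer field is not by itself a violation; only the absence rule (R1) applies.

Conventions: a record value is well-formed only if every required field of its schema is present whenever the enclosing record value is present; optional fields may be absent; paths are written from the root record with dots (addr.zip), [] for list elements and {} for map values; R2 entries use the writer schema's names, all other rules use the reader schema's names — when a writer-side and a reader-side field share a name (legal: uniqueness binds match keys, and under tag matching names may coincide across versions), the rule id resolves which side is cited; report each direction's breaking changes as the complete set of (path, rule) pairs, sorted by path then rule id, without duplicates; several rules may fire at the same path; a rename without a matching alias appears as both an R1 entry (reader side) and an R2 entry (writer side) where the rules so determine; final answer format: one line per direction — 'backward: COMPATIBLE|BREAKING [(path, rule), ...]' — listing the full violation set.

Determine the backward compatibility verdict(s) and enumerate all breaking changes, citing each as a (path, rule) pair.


backward: COMPATIBLE []

arrows below run writer -> reader for Profile
backward analysis of Profile with v2 as reader and v1 as writer:
  attempts: int64 -> int64, writer optional; from retries
  checksum: no writer-side match
  score: float32 -> float32, writer optional; from score
  extras (writer side), unknown to reader
  checksum (writer side), unknown to reader
  => backward: COMPATIBLE
checking off the Profile differences that do not matter here:
  removed field extras from record Profile (its key 3 joins the reserved list) -> no rule fires on it in Profile's dialect; the asked verdict holds
  renamed field retries to attempts in record Profile (alias retries declared on the renamed field) -> no rule fires on it in Profile's dialect; the asked verdict holds
  field checksum in record Profile: tag 4 changed to 5 -> no rule fires on it in Profile's dialect; the asked verdict holds


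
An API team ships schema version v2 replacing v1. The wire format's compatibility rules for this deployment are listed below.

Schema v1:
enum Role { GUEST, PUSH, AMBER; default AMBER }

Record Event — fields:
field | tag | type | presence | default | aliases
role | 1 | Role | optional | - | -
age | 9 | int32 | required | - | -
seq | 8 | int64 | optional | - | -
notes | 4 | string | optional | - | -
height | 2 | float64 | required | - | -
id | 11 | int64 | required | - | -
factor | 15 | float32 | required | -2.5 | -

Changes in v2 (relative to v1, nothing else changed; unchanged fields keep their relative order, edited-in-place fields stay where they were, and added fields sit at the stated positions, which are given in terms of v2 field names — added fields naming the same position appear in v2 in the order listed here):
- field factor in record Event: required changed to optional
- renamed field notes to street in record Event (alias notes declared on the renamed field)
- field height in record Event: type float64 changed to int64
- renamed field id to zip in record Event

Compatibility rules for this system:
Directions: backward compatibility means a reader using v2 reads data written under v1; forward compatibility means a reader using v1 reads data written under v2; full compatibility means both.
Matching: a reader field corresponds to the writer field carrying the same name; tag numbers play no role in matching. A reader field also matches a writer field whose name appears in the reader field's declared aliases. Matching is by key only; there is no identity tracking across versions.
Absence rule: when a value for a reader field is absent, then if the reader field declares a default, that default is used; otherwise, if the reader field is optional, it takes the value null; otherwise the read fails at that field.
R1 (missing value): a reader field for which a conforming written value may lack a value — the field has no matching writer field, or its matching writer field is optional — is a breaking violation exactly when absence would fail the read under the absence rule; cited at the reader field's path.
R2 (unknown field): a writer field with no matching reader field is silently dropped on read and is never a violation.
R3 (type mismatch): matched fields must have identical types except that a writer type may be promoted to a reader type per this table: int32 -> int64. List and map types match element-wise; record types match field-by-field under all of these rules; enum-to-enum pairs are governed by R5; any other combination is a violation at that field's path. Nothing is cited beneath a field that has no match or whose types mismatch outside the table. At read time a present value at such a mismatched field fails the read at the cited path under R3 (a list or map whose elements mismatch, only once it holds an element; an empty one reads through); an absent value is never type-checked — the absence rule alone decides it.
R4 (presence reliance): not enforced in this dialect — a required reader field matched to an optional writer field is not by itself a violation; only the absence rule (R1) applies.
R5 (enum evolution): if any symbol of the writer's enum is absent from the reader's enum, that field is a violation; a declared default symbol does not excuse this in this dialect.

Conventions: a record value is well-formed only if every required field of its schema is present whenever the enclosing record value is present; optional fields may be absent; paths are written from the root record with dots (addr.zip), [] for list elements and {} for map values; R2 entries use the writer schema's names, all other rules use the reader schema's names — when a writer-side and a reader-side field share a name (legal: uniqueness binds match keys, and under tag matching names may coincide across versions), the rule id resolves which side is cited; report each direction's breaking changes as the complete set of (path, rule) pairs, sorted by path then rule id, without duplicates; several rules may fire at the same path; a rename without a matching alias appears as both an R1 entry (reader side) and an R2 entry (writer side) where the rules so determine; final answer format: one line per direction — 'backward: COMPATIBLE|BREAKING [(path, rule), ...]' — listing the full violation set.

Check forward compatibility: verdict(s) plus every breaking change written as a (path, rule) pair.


forward: BREAKING [(height, R3), (id, R1)]

in Event below, arrows point writer -> reader
forward on Event — v1 reading data written by v2:
  Role -> Role, writer optional: role aligns to role
  int32 -> int32, writer required: age aligns to age
  int64 -> int64, writer optional: seq aligns to seq
  notes: no writer match
  int64 -> float64, writer required: height aligns to height
  id: no writer match
  float32 -> float32, writer optional: factor aligns to factor
  writer street: unknown to reader
  writer zip: unknown to reader
  violation R3 at height
  violation R1 at id
  => forward: BREAKING (2)
diffs on Event not affecting the asked answer:
  field factor in record Event: required changed to optional -> no rule fires on it in Event's dialect; the asked verdict holds
  renamed field notes to street in record Event (alias notes declared on the renamed field) -> no rule fires on it in Event's dialect; the asked verdict holds


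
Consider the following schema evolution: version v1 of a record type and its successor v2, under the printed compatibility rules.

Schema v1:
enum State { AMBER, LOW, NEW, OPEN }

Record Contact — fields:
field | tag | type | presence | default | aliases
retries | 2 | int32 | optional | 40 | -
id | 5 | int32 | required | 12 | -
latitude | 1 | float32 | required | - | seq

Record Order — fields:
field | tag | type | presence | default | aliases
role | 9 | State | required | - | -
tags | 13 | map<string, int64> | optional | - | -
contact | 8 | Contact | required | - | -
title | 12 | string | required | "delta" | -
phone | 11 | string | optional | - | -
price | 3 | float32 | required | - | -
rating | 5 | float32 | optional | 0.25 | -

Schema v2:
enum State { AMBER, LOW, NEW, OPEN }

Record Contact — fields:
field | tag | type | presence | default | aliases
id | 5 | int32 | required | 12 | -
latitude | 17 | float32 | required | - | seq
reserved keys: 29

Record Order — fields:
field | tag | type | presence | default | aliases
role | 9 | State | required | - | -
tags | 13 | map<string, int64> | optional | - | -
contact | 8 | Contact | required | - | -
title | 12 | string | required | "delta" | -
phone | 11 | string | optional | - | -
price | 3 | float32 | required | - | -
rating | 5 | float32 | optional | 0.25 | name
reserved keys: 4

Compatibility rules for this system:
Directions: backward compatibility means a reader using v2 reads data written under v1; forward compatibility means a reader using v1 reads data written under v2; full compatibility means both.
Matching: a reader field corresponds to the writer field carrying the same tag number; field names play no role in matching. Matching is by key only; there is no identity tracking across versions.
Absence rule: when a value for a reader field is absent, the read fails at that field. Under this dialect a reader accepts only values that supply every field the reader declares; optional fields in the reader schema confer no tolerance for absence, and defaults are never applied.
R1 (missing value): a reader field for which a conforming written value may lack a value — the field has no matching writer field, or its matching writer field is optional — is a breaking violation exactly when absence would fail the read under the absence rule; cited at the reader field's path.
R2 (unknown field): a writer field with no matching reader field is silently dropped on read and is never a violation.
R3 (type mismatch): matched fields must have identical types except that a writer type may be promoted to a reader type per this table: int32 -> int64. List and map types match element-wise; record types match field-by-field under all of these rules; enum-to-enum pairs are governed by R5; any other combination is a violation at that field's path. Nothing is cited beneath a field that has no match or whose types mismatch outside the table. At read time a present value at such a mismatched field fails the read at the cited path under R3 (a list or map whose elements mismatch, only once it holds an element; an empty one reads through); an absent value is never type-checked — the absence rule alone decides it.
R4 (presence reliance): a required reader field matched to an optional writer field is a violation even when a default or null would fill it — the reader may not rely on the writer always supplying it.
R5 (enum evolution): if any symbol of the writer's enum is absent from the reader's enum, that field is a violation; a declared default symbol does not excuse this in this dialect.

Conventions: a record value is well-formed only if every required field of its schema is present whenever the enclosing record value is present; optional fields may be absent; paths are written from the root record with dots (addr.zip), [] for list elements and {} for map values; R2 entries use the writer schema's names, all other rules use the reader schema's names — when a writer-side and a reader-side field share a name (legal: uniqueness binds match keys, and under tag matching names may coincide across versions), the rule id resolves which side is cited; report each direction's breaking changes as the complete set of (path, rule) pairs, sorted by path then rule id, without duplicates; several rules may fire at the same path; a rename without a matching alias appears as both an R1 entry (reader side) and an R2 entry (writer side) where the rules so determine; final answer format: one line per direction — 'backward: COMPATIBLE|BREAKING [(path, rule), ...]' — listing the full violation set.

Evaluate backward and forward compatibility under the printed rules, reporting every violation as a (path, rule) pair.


backward: BREAKING [(contact.latitude, R1), (phone, R1), (rating, R1), (tags, R1)]; forward: BREAKING [(contact.latitude, R1), (contact.retries, R1), (phone, R1), (rating, R1), (tags, R1)]

the writer's type comes first in each Order pair
backward analysis of Order with v2 as reader and v1 as writer:
  role: State -> State, writer required; from role
  tags: map<string, int64> -> map<string, int64>, writer optional; from tags
  contact: Contact -> Contact, writer required; from contact
  title: string -> string, writer required; from title
  phone: string -> string, writer optional; from phone
  price: float32 -> float32, writer required; from price
  rating: float32 -> float32, writer optional; from rating
  contact.id: int32 -> int32, writer required; from contact.id
  contact.latitude: no writer-side match
  writer contact.retries: unknown to reader
  writer contact.latitude: unknown to reader
  rule R1 violated at contact.latitude
  rule R1 violated at phone
  rule R1 violated at rating
  rule R1 violated at tags
  => backward: BREAKING (4)
forward analysis of Order with v1 as reader and v2 as writer:
  role: State -> State, writer required; from role
  tags: map<string, int64> -> map<string, int64>, writer optional; from tags
  contact: Contact -> Contact, writer required; from contact
  title: string -> string, writer required; from title
  phone: string -> string, writer optional; from phone
  price: float32 -> float32, writer required; from price
  rating: float32 -> float32, writer optional; from rating
  contact.retries: no writer-side match
  contact.id: int32 -> int32, writer required; from contact.id
  contact.latitude: no writer-side match
  writer contact.latitude: unknown to reader
  rule R1 violated at contact.latitude
  rule R1 violated at contact.retries
  rule R1 violated at phone
  rule R1 violated at rating
  rule R1 violated at tags
  => forward: BREAKING (5)


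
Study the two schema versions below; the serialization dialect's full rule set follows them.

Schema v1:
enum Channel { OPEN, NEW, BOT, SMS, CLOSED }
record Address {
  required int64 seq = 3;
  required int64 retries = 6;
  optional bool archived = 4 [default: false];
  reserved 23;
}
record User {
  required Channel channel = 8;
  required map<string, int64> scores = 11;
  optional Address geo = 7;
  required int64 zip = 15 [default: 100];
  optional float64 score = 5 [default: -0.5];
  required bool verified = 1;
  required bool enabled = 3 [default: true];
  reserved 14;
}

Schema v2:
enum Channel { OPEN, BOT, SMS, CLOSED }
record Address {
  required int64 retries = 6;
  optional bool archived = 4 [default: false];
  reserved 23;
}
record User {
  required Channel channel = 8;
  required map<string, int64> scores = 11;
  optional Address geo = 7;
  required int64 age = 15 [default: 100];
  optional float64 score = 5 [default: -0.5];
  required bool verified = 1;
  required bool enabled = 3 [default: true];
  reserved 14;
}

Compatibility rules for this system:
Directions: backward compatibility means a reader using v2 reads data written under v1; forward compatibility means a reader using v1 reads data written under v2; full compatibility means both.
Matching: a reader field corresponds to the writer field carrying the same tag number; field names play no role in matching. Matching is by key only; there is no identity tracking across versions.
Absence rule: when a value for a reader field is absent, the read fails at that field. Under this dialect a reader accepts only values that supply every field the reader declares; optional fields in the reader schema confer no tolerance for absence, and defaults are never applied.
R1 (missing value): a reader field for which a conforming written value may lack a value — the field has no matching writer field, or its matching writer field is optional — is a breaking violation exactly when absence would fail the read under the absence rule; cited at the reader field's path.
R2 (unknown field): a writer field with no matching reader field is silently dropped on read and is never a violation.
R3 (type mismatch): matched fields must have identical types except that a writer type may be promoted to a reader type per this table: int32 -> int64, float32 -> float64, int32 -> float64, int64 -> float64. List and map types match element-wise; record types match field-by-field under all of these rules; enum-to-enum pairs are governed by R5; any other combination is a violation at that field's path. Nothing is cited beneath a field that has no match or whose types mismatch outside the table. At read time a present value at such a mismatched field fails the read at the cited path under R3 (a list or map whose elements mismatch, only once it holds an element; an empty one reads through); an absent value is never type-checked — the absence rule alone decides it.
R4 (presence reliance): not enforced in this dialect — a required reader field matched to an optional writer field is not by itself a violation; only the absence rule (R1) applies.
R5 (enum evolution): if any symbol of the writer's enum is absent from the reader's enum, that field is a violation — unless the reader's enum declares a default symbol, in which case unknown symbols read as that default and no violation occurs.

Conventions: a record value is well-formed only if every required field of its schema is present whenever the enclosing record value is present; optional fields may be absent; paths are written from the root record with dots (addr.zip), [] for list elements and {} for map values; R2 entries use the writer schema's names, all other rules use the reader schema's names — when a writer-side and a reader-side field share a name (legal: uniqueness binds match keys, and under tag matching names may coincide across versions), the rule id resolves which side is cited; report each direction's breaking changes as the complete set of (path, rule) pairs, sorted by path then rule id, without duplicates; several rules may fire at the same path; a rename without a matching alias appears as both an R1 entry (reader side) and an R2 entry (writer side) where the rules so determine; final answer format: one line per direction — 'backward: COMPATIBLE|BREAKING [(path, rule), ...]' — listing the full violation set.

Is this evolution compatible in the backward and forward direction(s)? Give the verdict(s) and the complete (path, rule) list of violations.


backward: BREAKING [(channel, R5), (geo, R1), (geo.archived, R1), (score, R1)]; forward: BREAKING [(geo, R1), (geo.archived, R1), (geo.seq, R1), (score, R1)]

each type pair in User: writer, then reader
backward analysis of User with v2 as reader and v1 as writer:
  channel <- channel (Channel -> Channel, writer required)
  scores <- scores (map<string, int64> -> map<string, int64>, writer required)
  geo <- geo (Address -> Address, writer optional)
  age <- zip (int64 -> int64, writer required)
  score <- score (float64 -> float64, writer optional)
  verified <- verified (bool -> bool, writer required)
  enabled <- enabled (bool -> bool, writer required)
  geo.retries <- geo.retries (int64 -> int64, writer required)
  geo.archived <- geo.archived (bool -> bool, writer optional)
  writer geo.seq: unknown to reader
  R5 fires at channel
  R1 fires at geo
  R1 fires at geo.archived
  R1 fires at score
  backward on User therefore BREAKING (4)
forward analysis of User with v1 as reader and v2 as writer:
  channel <- channel (Channel -> Channel, writer required)
  scores <- scores (map<string, int64> -> map<string, int64>, writer required)
  geo <- geo (Address -> Address, writer optional)
  zip <- age (int64 -> int64, writer required)
  score <- score (float64 -> float64, writer optional)
  verified <- verified (bool -> bool, writer required)
  enabled <- enabled (bool -> bool, writer required)
  geo.seq: no writer match
  geo.retries <- geo.retries (int64 -> int64, writer required)
  geo.archived <- geo.archived (bool -> bool, writer optional)
  R1 fires at geo
  R1 fires at geo.archived
  R1 fires at geo.seq
  R1 fires at score
  forward on User therefore BREAKING (4)
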